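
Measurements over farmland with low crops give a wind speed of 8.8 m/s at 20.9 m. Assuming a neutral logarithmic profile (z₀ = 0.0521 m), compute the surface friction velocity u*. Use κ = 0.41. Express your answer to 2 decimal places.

u* ≈ 0.60 m/s

Log law: V(z) = (u*/κ) · ln(z/z₀) ⇒ u* = κ · V / ln(z/z₀)
u* = 0.41 × 8.8 / ln(20.9/0.0521) = 0.41 × 8.8 / 5.9943
   = 3.6080 / 5.9943 = 0.6019 m/s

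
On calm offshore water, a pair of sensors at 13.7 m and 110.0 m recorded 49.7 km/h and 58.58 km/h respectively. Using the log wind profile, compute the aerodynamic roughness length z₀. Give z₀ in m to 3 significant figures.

z₀ ≈ 0.000118 m

Log law: V(z) ∝ ln(z/z₀). With r = V₁/V₂ = 49.7/58.58 = 0.84841,
r · ln(z₂/z₀) = ln(z₁/z₀) ⇒ ln z₀ = (ln z₁ − r·ln z₂)/(1 − r)
ln z₀ = (2.61740 − 0.84841×4.70048) / 0.15159 = -9.0413
z₀ = exp(-9.0413) = 0.0001184 m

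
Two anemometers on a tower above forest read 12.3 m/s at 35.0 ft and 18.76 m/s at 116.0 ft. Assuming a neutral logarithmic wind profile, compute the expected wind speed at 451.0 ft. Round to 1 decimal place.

26.1 m/s

Log law: V ∝ ln(z/z₀). From the pair, with r = V₁/V₂ = 0.65565,
ln z₀ = (ln z₁ − r·ln z₂)/(1 − r) = (3.5553 − 0.65565×4.7536)/0.34435 = 1.2739 → z₀ = 3.575 ft
V₃ = V₁ · ln(z₃/z₀)/ln(z₁/z₀) = 12.3 × 4.8376/2.2815 = 26.0806 m/s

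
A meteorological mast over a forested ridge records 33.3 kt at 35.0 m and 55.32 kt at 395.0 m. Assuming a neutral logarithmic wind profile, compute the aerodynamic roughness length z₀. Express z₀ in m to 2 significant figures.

z₀ ≈ 0.90 m

Log law: V(z) ∝ ln(z/z₀). With r = V₁/V₂ = 33.3/55.32 = 0.60195,
r · ln(z₂/z₀) = ln(z₁/z₀) ⇒ ln z₀ = (ln z₁ − r·ln z₂)/(1 − r)
ln z₀ = (3.55535 − 0.60195×5.97889) / 0.39805 = -0.1097
z₀ = exp(-0.1097) = 0.8961 m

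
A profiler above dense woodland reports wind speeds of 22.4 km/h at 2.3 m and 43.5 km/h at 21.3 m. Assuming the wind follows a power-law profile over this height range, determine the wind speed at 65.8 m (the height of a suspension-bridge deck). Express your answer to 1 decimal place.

60.9 km/h

First find α: α = ln(V₂/V₁)/ln(z₂/z₁) = ln(43.5/22.4)/ln(21.3/2.3) = 0.66370/2.22580 = 0.2982
Extrapolate from 21.3 m to 65.8 m: V₃ = 43.5 × (65.8/21.3)^0.2982 = 43.5 × 1.3998 = 60.8911 km/h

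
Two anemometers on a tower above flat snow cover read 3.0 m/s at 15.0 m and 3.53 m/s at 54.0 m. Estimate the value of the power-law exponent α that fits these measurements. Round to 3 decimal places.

Power law: V₂/V₁ = (z₂/z₁)^α ⇒ α = ln(V₂/V₁) / ln(z₂/z₁)
α = ln(3.53/3.0) / ln(54.0/15.0) = ln(1.1767) / ln(3.6000)
  = 0.16269 / 1.28093 = 0.12701

α ≈ 0.127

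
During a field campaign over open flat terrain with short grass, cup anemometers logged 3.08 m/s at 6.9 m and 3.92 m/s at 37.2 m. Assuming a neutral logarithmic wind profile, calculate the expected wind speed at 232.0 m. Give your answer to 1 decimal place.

Log law: V ∝ ln(z/z₀). From the pair, with r = V₁/V₂ = 0.78571,
ln z₀ = (ln z₁ − r·ln z₂)/(1 − r) = (1.9315 − 0.78571×3.6163)/0.21429 = -4.2460 → z₀ = 0.01432 m
V₃ = V₁ · ln(z₃/z₀)/ln(z₁/z₀) = 3.08 × 9.6928/6.1776 = 4.8326 m/s

4.8 m/s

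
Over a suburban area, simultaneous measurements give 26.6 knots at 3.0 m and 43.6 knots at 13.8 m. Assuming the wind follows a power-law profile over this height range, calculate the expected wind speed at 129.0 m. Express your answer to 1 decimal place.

89.9 knots

First find α: α = ln(V₂/V₁)/ln(z₂/z₁) = ln(43.6/26.6)/ln(13.8/3.0) = 0.49415/1.52606 = 0.3238
Extrapolate from 13.8 m to 129.0 m: V₃ = 43.6 × (129.0/13.8)^0.3238 = 43.6 × 2.0622 = 89.9101 knots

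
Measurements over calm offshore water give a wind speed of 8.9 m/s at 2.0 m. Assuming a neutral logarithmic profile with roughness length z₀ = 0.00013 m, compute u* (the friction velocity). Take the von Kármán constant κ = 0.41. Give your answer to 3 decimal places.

Log law: V(z) = (u*/κ) · ln(z/z₀) ⇒ u* = κ · V / ln(z/z₀)
u* = 0.41 × 8.9 / ln(2.0/0.00013) = 0.41 × 8.9 / 9.6411
   = 3.6490 / 9.6411 = 0.3785 m/s

u* ≈ 0.378 m/s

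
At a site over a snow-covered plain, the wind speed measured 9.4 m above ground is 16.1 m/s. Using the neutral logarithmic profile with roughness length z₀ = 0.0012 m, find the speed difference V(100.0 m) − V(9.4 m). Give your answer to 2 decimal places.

4.25 m/s

Log law: V₂ = V₁ · ln(z₂/z₀)/ln(z₁/z₀) = 16.1 × 11.3306/8.9661 = 20.3457 m/s
ΔV = 20.3457 − 16.1 = 4.2457 m/s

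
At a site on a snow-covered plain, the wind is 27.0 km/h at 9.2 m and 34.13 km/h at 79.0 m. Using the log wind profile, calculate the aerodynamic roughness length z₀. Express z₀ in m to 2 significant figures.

z₀ ≈ 0.0027 m

Log law: V(z) ∝ ln(z/z₀). With r = V₁/V₂ = 27.0/34.13 = 0.79109,
r · ln(z₂/z₀) = ln(z₁/z₀) ⇒ ln z₀ = (ln z₁ − r·ln z₂)/(1 − r)
ln z₀ = (2.21920 − 0.79109×4.36945) / 0.20891 = -5.9234
z₀ = exp(-5.9234) = 0.002676 m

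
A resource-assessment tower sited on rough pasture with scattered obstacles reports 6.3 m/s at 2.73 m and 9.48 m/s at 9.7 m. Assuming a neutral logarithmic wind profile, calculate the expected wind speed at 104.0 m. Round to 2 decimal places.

Log law: V ∝ ln(z/z₀). From the pair, with r = V₁/V₂ = 0.66456,
ln z₀ = (ln z₁ − r·ln z₂)/(1 − r) = (1.0043 − 0.66456×2.2721)/0.33544 = -1.5074 → z₀ = 0.2215 m
V₃ = V₁ · ln(z₃/z₀)/ln(z₁/z₀) = 6.3 × 6.1518/2.5117 = 15.4302 m/s

15.43 m/s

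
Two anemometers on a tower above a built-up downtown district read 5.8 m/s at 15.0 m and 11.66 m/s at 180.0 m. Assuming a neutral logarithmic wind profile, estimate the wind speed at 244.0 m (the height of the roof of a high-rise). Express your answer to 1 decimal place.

Log law: V ∝ ln(z/z₀). From the pair, with r = V₁/V₂ = 0.49743,
ln z₀ = (ln z₁ − r·ln z₂)/(1 − r) = (2.7081 − 0.49743×5.1930)/0.50257 = 0.2486 → z₀ = 1.282 m
V₃ = V₁ · ln(z₃/z₀)/ln(z₁/z₀) = 5.8 × 5.2486/2.4595 = 12.3774 m/s

12.4 m/s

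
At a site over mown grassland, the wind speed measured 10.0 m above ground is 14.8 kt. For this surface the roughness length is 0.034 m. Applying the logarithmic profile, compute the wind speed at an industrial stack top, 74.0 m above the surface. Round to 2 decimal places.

20.01 kt

Log law: V(z) ∝ ln(z/z₀), so V₂/V₁ = ln(z₂/z₀) / ln(z₁/z₀).
ln(74.0/0.034) = 7.6855, ln(10.0/0.034) = 5.6840
V₂ = 14.8 × 7.6855/5.6840 = 14.8 × 1.3521 = 20.0115 kt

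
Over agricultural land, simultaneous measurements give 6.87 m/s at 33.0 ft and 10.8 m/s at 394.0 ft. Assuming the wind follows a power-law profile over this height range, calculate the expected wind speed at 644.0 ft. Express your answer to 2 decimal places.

First find α: α = ln(V₂/V₁)/ln(z₂/z₁) = ln(10.8/6.87)/ln(394.0/33.0) = 0.45238/2.47984 = 0.1824
Extrapolate from 394.0 ft to 644.0 ft: V₃ = 10.8 × (644.0/394.0)^0.1824 = 10.8 × 1.0938 = 11.8128 m/s

11.81 m/s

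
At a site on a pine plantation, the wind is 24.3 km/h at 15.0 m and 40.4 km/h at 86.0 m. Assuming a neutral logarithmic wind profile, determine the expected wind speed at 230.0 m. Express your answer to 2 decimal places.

Log law: V ∝ ln(z/z₀). From the pair, with r = V₁/V₂ = 0.60149,
ln z₀ = (ln z₁ − r·ln z₂)/(1 − r) = (2.7081 − 0.60149×4.4543)/0.39851 = 0.0723 → z₀ = 1.075 m
V₃ = V₁ · ln(z₃/z₀)/ln(z₁/z₀) = 24.3 × 5.3657/2.6357 = 49.4695 km/h

49.47 km/h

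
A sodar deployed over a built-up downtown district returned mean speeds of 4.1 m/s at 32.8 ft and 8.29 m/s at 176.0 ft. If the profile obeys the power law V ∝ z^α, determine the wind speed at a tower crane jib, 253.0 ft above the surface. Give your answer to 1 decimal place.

9.7 m/s

First find α: α = ln(V₂/V₁)/ln(z₂/z₁) = ln(8.29/4.1)/ln(176.0/32.8) = 0.70406/1.68006 = 0.4191
Extrapolate from 176.0 ft to 253.0 ft: V₃ = 8.29 × (253.0/176.0)^0.4191 = 8.29 × 1.1643 = 9.6517 m/s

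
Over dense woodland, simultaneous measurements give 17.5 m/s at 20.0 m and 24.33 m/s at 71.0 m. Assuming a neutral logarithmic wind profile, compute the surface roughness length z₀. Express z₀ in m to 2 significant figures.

Log law: V(z) ∝ ln(z/z₀). With r = V₁/V₂ = 17.5/24.33 = 0.71928,
r · ln(z₂/z₀) = ln(z₁/z₀) ⇒ ln z₀ = (ln z₁ − r·ln z₂)/(1 − r)
ln z₀ = (2.99573 − 0.71928×4.26268) / 0.28072 = -0.2505
z₀ = exp(-0.2505) = 0.7784 m

z₀ ≈ 0.78 m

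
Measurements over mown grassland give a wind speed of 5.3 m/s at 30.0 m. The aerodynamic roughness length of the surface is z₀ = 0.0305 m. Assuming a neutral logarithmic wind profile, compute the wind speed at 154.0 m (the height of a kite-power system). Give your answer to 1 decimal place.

6.6 m/s

Log law: V(z) ∝ ln(z/z₀), so V₂/V₁ = ln(z₂/z₀) / ln(z₁/z₀).
ln(154.0/0.0305) = 8.5270, ln(30.0/0.0305) = 6.8912
V₂ = 5.3 × 8.5270/6.8912 = 5.3 × 1.2374 = 6.5580 m/s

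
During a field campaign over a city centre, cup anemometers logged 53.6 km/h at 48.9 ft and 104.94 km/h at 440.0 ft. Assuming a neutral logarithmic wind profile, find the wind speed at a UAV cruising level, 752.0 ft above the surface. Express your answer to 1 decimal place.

Log law: V ∝ ln(z/z₀). From the pair, with r = V₁/V₂ = 0.51077,
ln z₀ = (ln z₁ − r·ln z₂)/(1 − r) = (3.8898 − 0.51077×6.0868)/0.48923 = 1.5961 → z₀ = 4.934 ft
V₃ = V₁ · ln(z₃/z₀)/ln(z₁/z₀) = 53.6 × 5.0267/2.2937 = 117.4645 km/h

117.5 km/h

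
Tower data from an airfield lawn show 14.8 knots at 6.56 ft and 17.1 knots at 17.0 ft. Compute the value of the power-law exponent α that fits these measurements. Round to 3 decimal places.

α ≈ 0.152

Power law: V₂/V₁ = (z₂/z₁)^α ⇒ α = ln(V₂/V₁) / ln(z₂/z₁)
α = ln(17.1/14.8) / ln(17.0/6.56) = ln(1.1554) / ln(2.5915)
  = 0.14445 / 0.95222 = 0.15170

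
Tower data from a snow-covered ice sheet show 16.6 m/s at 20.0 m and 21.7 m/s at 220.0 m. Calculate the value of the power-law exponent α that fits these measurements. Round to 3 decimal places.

α ≈ 0.112

Power law: V₂/V₁ = (z₂/z₁)^α ⇒ α = ln(V₂/V₁) / ln(z₂/z₁)
α = ln(21.7/16.6) / ln(220.0/20.0) = ln(1.3072) / ln(11.0000)
  = 0.26791 / 2.39790 = 0.11173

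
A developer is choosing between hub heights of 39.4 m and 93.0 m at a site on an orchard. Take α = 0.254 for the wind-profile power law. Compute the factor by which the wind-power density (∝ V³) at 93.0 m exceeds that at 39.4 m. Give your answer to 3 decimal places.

1.924

Speed ratio: V_B/V_A = (z_B/z_A)^α = (93.0/39.4)^0.254 = (2.3604)^0.254 = 1.24377
Power-density ratio: P_B/P_A = (V_B/V_A)³ = (1.24377)³ = 1.92405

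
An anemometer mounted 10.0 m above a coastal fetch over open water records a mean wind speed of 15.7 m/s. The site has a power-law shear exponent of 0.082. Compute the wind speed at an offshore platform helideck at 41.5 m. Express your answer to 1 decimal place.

Power-law profile: V₂ = V₁ · (z₂/z₁)^α
V₂ = 15.7 × (41.5/10.0)^0.082 = 15.7 × (4.1500)^0.082
    = 15.7 × 1.1238 = 17.6433 m/s

17.6 m/s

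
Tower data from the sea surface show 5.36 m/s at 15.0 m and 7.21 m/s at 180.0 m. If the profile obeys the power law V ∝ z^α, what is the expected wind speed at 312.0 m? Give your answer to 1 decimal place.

7.7 m/s

First find α: α = ln(V₂/V₁)/ln(z₂/z₁) = ln(7.21/5.36)/ln(180.0/15.0) = 0.29650/2.48491 = 0.1193
Extrapolate from 180.0 m to 312.0 m: V₃ = 7.21 × (312.0/180.0)^0.1193 = 7.21 × 1.0678 = 7.6991 m/s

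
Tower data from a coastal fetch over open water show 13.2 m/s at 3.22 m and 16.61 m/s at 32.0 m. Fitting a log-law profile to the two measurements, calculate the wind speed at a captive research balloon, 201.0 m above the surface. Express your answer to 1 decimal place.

19.3 m/s

Log law: V ∝ ln(z/z₀). From the pair, with r = V₁/V₂ = 0.79470,
ln z₀ = (ln z₁ − r·ln z₂)/(1 − r) = (1.1694 − 0.79470×3.4657)/0.20530 = -7.7197 → z₀ = 0.0004440 m
V₃ = V₁ · ln(z₃/z₀)/ln(z₁/z₀) = 13.2 × 13.0230/8.8891 = 19.3387 m/s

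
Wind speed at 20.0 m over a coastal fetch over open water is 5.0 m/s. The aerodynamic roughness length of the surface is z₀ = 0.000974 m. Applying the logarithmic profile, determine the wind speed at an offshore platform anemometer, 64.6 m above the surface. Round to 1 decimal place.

5.6 m/s

Log law: V(z) ∝ ln(z/z₀), so V₂/V₁ = ln(z₂/z₀) / ln(z₁/z₀).
ln(64.6/0.000974) = 11.1023, ln(20.0/0.000974) = 9.9298
V₂ = 5.0 × 11.1023/9.9298 = 5.0 × 1.1181 = 5.5904 m/s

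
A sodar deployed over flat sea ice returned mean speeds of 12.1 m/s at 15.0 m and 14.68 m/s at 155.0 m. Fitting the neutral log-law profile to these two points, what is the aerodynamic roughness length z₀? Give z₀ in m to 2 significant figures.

z₀ ≈ 0.00026 m

Log law: V(z) ∝ ln(z/z₀). With r = V₁/V₂ = 12.1/14.68 = 0.82425,
r · ln(z₂/z₀) = ln(z₁/z₀) ⇒ ln z₀ = (ln z₁ − r·ln z₂)/(1 − r)
ln z₀ = (2.70805 − 0.82425×5.04343) / 0.17575 = -8.2447
z₀ = exp(-8.2447) = 0.0002627 m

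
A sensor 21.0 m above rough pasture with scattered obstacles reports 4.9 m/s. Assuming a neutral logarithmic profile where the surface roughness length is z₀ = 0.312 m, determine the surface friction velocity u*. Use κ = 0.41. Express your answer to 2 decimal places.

Log law: V(z) = (u*/κ) · ln(z/z₀) ⇒ u* = κ · V / ln(z/z₀)
u* = 0.41 × 4.9 / ln(21.0/0.312) = 0.41 × 4.9 / 4.2093
   = 2.0090 / 4.2093 = 0.4773 m/s

u* ≈ 0.48 m/s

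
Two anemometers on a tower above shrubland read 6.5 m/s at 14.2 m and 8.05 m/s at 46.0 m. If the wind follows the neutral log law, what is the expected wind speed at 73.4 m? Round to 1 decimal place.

8.7 m/s

Log law: V ∝ ln(z/z₀). From the pair, with r = V₁/V₂ = 0.80745,
ln z₀ = (ln z₁ − r·ln z₂)/(1 − r) = (2.6532 − 0.80745×3.8286)/0.19255 = -2.2759 → z₀ = 0.1027 m
V₃ = V₁ · ln(z₃/z₀)/ln(z₁/z₀) = 6.5 × 6.5718/4.9291 = 8.6662 m/s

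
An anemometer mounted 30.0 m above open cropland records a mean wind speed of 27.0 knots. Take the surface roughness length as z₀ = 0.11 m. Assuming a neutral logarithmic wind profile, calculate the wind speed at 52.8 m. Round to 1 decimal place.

Log law: V(z) ∝ ln(z/z₀), so V₂/V₁ = ln(z₂/z₀) / ln(z₁/z₀).
ln(52.8/0.11) = 6.1738, ln(30.0/0.11) = 5.6085
V₂ = 27.0 × 6.1738/5.6085 = 27.0 × 1.1008 = 29.7215 knots

29.7 knots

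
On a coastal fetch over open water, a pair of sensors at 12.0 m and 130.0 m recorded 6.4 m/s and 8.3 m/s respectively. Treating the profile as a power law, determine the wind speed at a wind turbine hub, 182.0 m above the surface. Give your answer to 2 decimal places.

8.61 m/s

First find α: α = ln(V₂/V₁)/ln(z₂/z₁) = ln(8.3/6.4)/ln(130.0/12.0) = 0.25996/2.38263 = 0.1091
Extrapolate from 130.0 m to 182.0 m: V₃ = 8.3 × (182.0/130.0)^0.1091 = 8.3 × 1.0374 = 8.6104 m/s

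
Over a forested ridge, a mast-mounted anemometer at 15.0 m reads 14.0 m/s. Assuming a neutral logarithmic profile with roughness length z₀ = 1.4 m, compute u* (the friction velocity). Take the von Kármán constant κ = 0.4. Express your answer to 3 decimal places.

u* ≈ 2.361 m/s

Log law: V(z) = (u*/κ) · ln(z/z₀) ⇒ u* = κ · V / ln(z/z₀)
u* = 0.4 × 14.0 / ln(15.0/1.4) = 0.4 × 14.0 / 2.3716
   = 5.6000 / 2.3716 = 2.3613 m/s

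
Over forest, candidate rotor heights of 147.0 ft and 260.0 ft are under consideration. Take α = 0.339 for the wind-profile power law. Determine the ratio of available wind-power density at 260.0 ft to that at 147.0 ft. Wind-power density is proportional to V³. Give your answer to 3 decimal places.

1.786

Speed ratio: V_B/V_A = (z_B/z_A)^α = (260.0/147.0)^0.339 = (1.7687)^0.339 = 1.21326
Power-density ratio: P_B/P_A = (V_B/V_A)³ = (1.21326)³ = 1.78594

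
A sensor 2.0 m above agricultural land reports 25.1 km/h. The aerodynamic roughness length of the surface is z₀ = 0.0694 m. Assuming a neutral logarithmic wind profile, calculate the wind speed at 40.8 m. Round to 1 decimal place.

47.6 km/h

Log law: V(z) ∝ ln(z/z₀), so V₂/V₁ = ln(z₂/z₀) / ln(z₁/z₀).
ln(40.8/0.0694) = 6.3766, ln(2.0/0.0694) = 3.3610
V₂ = 25.1 × 6.3766/3.3610 = 25.1 × 1.8972 = 47.6200 km/h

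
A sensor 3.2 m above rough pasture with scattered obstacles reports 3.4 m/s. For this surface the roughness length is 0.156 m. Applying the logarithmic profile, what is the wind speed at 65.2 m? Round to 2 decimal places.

Log law: V(z) ∝ ln(z/z₀), so V₂/V₁ = ln(z₂/z₀) / ln(z₁/z₀).
ln(65.2/0.156) = 6.0354, ln(3.2/0.156) = 3.0211
V₂ = 3.4 × 6.0354/3.0211 = 3.4 × 1.9978 = 6.7924 m/s

6.79 m/s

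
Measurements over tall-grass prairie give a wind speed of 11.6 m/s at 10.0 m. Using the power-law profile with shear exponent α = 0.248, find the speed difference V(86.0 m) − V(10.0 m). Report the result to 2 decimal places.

8.18 m/s

Power law: V₂ = V₁ · (z₂/z₁)^α = 11.6 × (8.6000)^0.248 = 19.7794 m/s
ΔV = 19.7794 − 11.6 = 8.1794 m/s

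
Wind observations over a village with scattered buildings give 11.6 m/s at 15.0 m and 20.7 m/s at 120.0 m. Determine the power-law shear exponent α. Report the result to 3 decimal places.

α ≈ 0.279

Power law: V₂/V₁ = (z₂/z₁)^α ⇒ α = ln(V₂/V₁) / ln(z₂/z₁)
α = ln(20.7/11.6) / ln(120.0/15.0) = ln(1.7845) / ln(8.0000)
  = 0.57913 / 2.07944 = 0.27850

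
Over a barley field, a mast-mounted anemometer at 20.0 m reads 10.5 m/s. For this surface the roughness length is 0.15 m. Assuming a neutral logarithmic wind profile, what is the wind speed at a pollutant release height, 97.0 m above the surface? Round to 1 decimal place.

Log law: V(z) ∝ ln(z/z₀), so V₂/V₁ = ln(z₂/z₀) / ln(z₁/z₀).
ln(97.0/0.15) = 6.4718, ln(20.0/0.15) = 4.8929
V₂ = 10.5 × 6.4718/4.8929 = 10.5 × 1.3227 = 13.8885 m/s

13.9 m/s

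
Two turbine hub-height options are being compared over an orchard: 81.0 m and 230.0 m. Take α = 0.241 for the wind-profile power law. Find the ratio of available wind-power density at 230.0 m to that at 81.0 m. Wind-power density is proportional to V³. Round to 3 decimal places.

2.127

Speed ratio: V_B/V_A = (z_B/z_A)^α = (230.0/81.0)^0.241 = (2.8395)^0.241 = 1.28597
Power-density ratio: P_B/P_A = (V_B/V_A)³ = (1.28597)³ = 2.12664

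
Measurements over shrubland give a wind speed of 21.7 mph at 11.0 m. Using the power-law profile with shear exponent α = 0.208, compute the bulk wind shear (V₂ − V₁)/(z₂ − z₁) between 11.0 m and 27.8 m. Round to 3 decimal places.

Power law: V₂ = V₁ · (z₂/z₁)^α = 21.7 × (2.5273)^0.208 = 26.3155 mph
ΔV/Δz = (26.3155 − 21.7)/(27.8 − 11.0) = 4.6155/16.8000 = 0.27473 mph/m

0.275 mph/m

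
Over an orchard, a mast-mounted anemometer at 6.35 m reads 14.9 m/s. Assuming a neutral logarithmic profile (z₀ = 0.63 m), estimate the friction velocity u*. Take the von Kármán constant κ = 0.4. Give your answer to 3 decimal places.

Log law: V(z) = (u*/κ) · ln(z/z₀) ⇒ u* = κ · V / ln(z/z₀)
u* = 0.4 × 14.9 / ln(6.35/0.63) = 0.4 × 14.9 / 2.3105
   = 5.9600 / 2.3105 = 2.5795 m/s

u* ≈ 2.580 m/s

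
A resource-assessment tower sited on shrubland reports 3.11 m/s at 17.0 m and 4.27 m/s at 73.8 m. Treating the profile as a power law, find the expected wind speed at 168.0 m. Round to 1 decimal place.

First find α: α = ln(V₂/V₁)/ln(z₂/z₁) = ln(4.27/3.11)/ln(73.8/17.0) = 0.31699/1.46815 = 0.2159
Extrapolate from 73.8 m to 168.0 m: V₃ = 4.27 × (168.0/73.8)^0.2159 = 4.27 × 1.1944 = 5.0999 m/s

5.1 m/s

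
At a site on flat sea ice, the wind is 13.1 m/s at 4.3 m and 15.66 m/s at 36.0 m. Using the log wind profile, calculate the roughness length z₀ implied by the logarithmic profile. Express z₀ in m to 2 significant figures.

Log law: V(z) ∝ ln(z/z₀). With r = V₁/V₂ = 13.1/15.66 = 0.83653,
r · ln(z₂/z₀) = ln(z₁/z₀) ⇒ ln z₀ = (ln z₁ − r·ln z₂)/(1 − r)
ln z₀ = (1.45862 − 0.83653×3.58352) / 0.16347 = -9.4149
z₀ = exp(-9.4149) = 0.00008150 m

z₀ ≈ 0.000081 m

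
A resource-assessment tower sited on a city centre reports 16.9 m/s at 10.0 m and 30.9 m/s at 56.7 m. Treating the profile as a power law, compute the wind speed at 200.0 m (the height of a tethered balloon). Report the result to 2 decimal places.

First find α: α = ln(V₂/V₁)/ln(z₂/z₁) = ln(30.9/16.9)/ln(56.7/10.0) = 0.60344/1.73519 = 0.3478
Extrapolate from 56.7 m to 200.0 m: V₃ = 30.9 × (200.0/56.7)^0.3478 = 30.9 × 1.5502 = 47.9008 m/s

47.90 m/s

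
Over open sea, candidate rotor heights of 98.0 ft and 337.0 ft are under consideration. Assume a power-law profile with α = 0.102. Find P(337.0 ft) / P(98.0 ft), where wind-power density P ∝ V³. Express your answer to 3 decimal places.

1.459

Speed ratio: V_B/V_A = (z_B/z_A)^α = (337.0/98.0)^0.102 = (3.4388)^0.102 = 1.13426
Power-density ratio: P_B/P_A = (V_B/V_A)³ = (1.13426)³ = 1.45928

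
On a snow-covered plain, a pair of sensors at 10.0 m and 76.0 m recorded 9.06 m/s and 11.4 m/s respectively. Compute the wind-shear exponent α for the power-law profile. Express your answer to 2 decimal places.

Power law: V₂/V₁ = (z₂/z₁)^α ⇒ α = ln(V₂/V₁) / ln(z₂/z₁)
α = ln(11.4/9.06) / ln(76.0/10.0) = ln(1.2583) / ln(7.6000)
  = 0.22974 / 2.02815 = 0.11328

α ≈ 0.11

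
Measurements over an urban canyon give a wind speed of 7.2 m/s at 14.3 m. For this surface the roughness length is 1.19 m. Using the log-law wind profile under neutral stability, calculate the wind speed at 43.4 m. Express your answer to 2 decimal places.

10.41 m/s

Log law: V(z) ∝ ln(z/z₀), so V₂/V₁ = ln(z₂/z₀) / ln(z₁/z₀).
ln(43.4/1.19) = 3.5965, ln(14.3/1.19) = 2.4863
V₂ = 7.2 × 3.5965/2.4863 = 7.2 × 1.4465 = 10.4150 m/s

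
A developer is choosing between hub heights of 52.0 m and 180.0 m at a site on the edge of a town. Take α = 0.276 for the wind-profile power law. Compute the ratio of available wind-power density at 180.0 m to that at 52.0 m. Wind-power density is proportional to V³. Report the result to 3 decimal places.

2.796

Speed ratio: V_B/V_A = (z_B/z_A)^α = (180.0/52.0)^0.276 = (3.4615)^0.276 = 1.40876
Power-density ratio: P_B/P_A = (V_B/V_A)³ = (1.40876)³ = 2.79586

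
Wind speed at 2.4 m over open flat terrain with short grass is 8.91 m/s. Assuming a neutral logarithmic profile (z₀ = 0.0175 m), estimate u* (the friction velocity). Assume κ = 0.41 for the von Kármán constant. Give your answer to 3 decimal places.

u* ≈ 0.742 m/s

Log law: V(z) = (u*/κ) · ln(z/z₀) ⇒ u* = κ · V / ln(z/z₀)
u* = 0.41 × 8.91 / ln(2.4/0.0175) = 0.41 × 8.91 / 4.9210
   = 3.6531 / 4.9210 = 0.7423 m/s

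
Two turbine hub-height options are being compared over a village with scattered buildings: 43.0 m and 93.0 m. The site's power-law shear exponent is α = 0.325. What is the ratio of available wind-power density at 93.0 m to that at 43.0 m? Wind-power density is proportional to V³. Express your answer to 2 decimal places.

Speed ratio: V_B/V_A = (z_B/z_A)^α = (93.0/43.0)^0.325 = (2.1628)^0.325 = 1.28493
Power-density ratio: P_B/P_A = (V_B/V_A)³ = (1.28493)³ = 2.12148

2.12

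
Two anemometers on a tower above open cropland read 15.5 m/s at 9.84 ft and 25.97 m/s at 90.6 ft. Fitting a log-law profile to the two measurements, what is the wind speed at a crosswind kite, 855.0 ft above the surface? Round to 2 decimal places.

Log law: V ∝ ln(z/z₀). From the pair, with r = V₁/V₂ = 0.59684,
ln z₀ = (ln z₁ − r·ln z₂)/(1 − r) = (2.2865 − 0.59684×4.5065)/0.40316 = -1.0001 → z₀ = 0.3679 ft
V₃ = V₁ · ln(z₃/z₀)/ln(z₁/z₀) = 15.5 × 7.7512/3.2865 = 36.5562 m/s

36.56 m/s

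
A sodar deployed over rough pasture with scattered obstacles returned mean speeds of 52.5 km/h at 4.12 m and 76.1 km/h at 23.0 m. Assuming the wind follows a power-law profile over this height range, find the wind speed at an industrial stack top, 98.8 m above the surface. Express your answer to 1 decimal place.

First find α: α = ln(V₂/V₁)/ln(z₂/z₁) = ln(76.1/52.5)/ln(23.0/4.12) = 0.37124/1.71964 = 0.2159
Extrapolate from 23.0 m to 98.8 m: V₃ = 76.1 × (98.8/23.0)^0.2159 = 76.1 × 1.3698 = 104.2420 km/h

104.2 km/h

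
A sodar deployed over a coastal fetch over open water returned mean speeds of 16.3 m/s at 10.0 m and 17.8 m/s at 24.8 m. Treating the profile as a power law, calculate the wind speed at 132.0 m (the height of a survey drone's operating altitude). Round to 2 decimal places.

First find α: α = ln(V₂/V₁)/ln(z₂/z₁) = ln(17.8/16.3)/ln(24.8/10.0) = 0.08803/0.90826 = 0.0969
Extrapolate from 24.8 m to 132.0 m: V₃ = 17.8 × (132.0/24.8)^0.0969 = 17.8 × 1.1759 = 20.9315 m/s

20.93 m/s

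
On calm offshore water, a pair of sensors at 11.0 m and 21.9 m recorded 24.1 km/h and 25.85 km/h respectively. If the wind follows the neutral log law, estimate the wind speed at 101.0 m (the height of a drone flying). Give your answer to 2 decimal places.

Log law: V ∝ ln(z/z₀). From the pair, with r = V₁/V₂ = 0.93230,
ln z₀ = (ln z₁ − r·ln z₂)/(1 − r) = (2.3979 − 0.93230×3.0865)/0.06770 = -7.0850 → z₀ = 0.0008376 m
V₃ = V₁ · ln(z₃/z₀)/ln(z₁/z₀) = 24.1 × 11.7001/9.4829 = 29.7349 km/h

29.73 km/h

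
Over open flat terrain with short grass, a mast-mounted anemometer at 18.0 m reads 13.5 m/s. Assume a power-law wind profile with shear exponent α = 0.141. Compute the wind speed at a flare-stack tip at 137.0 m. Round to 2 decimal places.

Power-law profile: V₂ = V₁ · (z₂/z₁)^α
V₂ = 13.5 × (137.0/18.0)^0.141 = 13.5 × (7.6111)^0.141
    = 13.5 × 1.3313 = 17.9729 m/s

17.97 m/s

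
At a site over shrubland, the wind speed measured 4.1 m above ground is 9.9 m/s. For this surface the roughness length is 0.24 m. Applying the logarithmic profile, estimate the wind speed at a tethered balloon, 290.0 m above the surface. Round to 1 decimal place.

Log law: V(z) ∝ ln(z/z₀), so V₂/V₁ = ln(z₂/z₀) / ln(z₁/z₀).
ln(290.0/0.24) = 7.0970, ln(4.1/0.24) = 2.8381
V₂ = 9.9 × 7.0970/2.8381 = 9.9 × 2.5006 = 24.7561 m/s

24.8 m/s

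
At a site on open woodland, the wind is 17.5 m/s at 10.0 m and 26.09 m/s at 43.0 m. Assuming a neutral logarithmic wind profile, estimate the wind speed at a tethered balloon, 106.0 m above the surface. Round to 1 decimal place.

31.4 m/s

Log law: V ∝ ln(z/z₀). From the pair, with r = V₁/V₂ = 0.67076,
ln z₀ = (ln z₁ − r·ln z₂)/(1 − r) = (2.3026 − 0.67076×3.7612)/0.32924 = -0.6690 → z₀ = 0.5122 m
V₃ = V₁ · ln(z₃/z₀)/ln(z₁/z₀) = 17.5 × 5.3324/2.9716 = 31.4034 m/s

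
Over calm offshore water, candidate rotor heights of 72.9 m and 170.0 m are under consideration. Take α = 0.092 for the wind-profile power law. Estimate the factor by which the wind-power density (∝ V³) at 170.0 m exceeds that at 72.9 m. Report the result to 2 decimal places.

Speed ratio: V_B/V_A = (z_B/z_A)^α = (170.0/72.9)^0.092 = (2.3320)^0.092 = 1.08101
Power-density ratio: P_B/P_A = (V_B/V_A)³ = (1.08101)³ = 1.26326

1.26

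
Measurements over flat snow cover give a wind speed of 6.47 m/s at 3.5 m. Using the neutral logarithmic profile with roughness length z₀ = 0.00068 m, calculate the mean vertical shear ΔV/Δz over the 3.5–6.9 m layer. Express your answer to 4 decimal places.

Log law: V₂ = V₁ · ln(z₂/z₀)/ln(z₁/z₀) = 6.47 × 9.2249/8.5462 = 6.9839 m/s
ΔV/Δz = (6.9839 − 6.47)/(6.9 − 3.5) = 0.5139/3.4000 = 0.15114 m/s/m

0.1511 m/s/m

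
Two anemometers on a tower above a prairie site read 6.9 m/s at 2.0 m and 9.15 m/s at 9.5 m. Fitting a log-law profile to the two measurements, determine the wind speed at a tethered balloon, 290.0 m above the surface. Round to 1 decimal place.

Log law: V ∝ ln(z/z₀). From the pair, with r = V₁/V₂ = 0.75410,
ln z₀ = (ln z₁ − r·ln z₂)/(1 − r) = (0.6931 − 0.75410×2.2513)/0.24590 = -4.0852 → z₀ = 0.01682 m
V₃ = V₁ · ln(z₃/z₀)/ln(z₁/z₀) = 6.9 × 9.7550/4.7783 = 14.0865 m/s

14.1 m/s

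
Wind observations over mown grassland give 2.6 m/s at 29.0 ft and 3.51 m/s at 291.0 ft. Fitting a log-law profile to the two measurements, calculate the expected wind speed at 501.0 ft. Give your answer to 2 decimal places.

Log law: V ∝ ln(z/z₀). From the pair, with r = V₁/V₂ = 0.74074,
ln z₀ = (ln z₁ − r·ln z₂)/(1 − r) = (3.3673 − 0.74074×5.6733)/0.25926 = -3.2214 → z₀ = 0.03990 ft
V₃ = V₁ · ln(z₃/z₀)/ln(z₁/z₀) = 2.6 × 9.4380/6.5886 = 3.7244 m/s

3.72 m/s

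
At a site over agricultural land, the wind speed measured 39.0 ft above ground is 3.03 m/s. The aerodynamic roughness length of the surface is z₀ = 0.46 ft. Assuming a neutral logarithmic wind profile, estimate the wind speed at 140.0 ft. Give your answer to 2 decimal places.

Log law: V(z) ∝ ln(z/z₀), so V₂/V₁ = ln(z₂/z₀) / ln(z₁/z₀).
ln(140.0/0.46) = 5.7182, ln(39.0/0.46) = 4.4401
V₂ = 3.03 × 5.7182/4.4401 = 3.03 × 1.2879 = 3.9022 m/s

3.90 m/s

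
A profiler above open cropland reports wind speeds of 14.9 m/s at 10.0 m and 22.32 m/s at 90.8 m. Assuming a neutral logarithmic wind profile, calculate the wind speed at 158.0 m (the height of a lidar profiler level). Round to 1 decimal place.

24.2 m/s

Log law: V ∝ ln(z/z₀). From the pair, with r = V₁/V₂ = 0.66756,
ln z₀ = (ln z₁ − r·ln z₂)/(1 − r) = (2.3026 − 0.66756×4.5087)/0.33244 = -2.1274 → z₀ = 0.1191 m
V₃ = V₁ · ln(z₃/z₀)/ln(z₁/z₀) = 14.9 × 7.1900/4.4300 = 24.1831 m/s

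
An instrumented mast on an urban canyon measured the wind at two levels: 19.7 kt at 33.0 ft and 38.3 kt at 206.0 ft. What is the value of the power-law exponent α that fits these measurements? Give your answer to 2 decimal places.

α ≈ 0.36

Power law: V₂/V₁ = (z₂/z₁)^α ⇒ α = ln(V₂/V₁) / ln(z₂/z₁)
α = ln(38.3/19.7) / ln(206.0/33.0) = ln(1.9442) / ln(6.2424)
  = 0.66483 / 1.83137 = 0.36302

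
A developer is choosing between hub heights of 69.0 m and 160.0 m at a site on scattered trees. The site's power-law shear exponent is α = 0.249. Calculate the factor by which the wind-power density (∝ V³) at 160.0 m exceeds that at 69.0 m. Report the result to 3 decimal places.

1.874

Speed ratio: V_B/V_A = (z_B/z_A)^α = (160.0/69.0)^0.249 = (2.3188)^0.249 = 1.23297
Power-density ratio: P_B/P_A = (V_B/V_A)³ = (1.23297)³ = 1.87438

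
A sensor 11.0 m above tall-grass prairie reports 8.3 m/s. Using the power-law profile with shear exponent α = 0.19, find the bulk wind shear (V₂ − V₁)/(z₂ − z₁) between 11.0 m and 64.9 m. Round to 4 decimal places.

Power law: V₂ = V₁ · (z₂/z₁)^α = 8.3 × (5.9000)^0.19 = 11.6289 m/s
ΔV/Δz = (11.6289 − 8.3)/(64.9 − 11.0) = 3.3289/53.9000 = 0.06176 m/s/m

0.0618 m/s/m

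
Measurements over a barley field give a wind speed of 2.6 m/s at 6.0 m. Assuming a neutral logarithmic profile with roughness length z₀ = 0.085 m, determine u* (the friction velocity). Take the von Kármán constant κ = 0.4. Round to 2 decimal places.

Log law: V(z) = (u*/κ) · ln(z/z₀) ⇒ u* = κ · V / ln(z/z₀)
u* = 0.4 × 2.6 / ln(6.0/0.085) = 0.4 × 2.6 / 4.2569
   = 1.0400 / 4.2569 = 0.2443 m/s

u* ≈ 0.24 m/s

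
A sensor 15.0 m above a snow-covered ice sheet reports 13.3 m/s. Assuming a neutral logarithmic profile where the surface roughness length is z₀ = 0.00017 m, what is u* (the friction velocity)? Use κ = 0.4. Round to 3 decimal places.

u* ≈ 0.467 m/s

Log law: V(z) = (u*/κ) · ln(z/z₀) ⇒ u* = κ · V / ln(z/z₀)
u* = 0.4 × 13.3 / ln(15.0/0.00017) = 0.4 × 13.3 / 11.3878
   = 5.3200 / 11.3878 = 0.4672 m/s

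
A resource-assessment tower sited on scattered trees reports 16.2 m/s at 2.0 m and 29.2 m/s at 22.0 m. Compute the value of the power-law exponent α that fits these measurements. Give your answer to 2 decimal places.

Power law: V₂/V₁ = (z₂/z₁)^α ⇒ α = ln(V₂/V₁) / ln(z₂/z₁)
α = ln(29.2/16.2) / ln(22.0/2.0) = ln(1.8025) / ln(11.0000)
  = 0.58916 / 2.39790 = 0.24570

α ≈ 0.25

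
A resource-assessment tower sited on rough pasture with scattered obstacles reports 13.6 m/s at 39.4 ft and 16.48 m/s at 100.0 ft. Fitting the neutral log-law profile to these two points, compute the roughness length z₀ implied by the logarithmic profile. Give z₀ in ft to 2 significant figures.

Log law: V(z) ∝ ln(z/z₀). With r = V₁/V₂ = 13.6/16.48 = 0.82524,
r · ln(z₂/z₀) = ln(z₁/z₀) ⇒ ln z₀ = (ln z₁ − r·ln z₂)/(1 − r)
ln z₀ = (3.67377 − 0.82524×4.60517) / 0.17476 = -0.7245
z₀ = exp(-0.7245) = 0.4846 ft

z₀ ≈ 0.48 ft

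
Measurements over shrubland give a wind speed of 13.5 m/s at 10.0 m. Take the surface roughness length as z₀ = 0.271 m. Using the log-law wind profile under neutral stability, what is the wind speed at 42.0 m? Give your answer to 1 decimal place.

18.9 m/s

Log law: V(z) ∝ ln(z/z₀), so V₂/V₁ = ln(z₂/z₀) / ln(z₁/z₀).
ln(42.0/0.271) = 5.0433, ln(10.0/0.271) = 3.6082
V₂ = 13.5 × 5.0433/3.6082 = 13.5 × 1.3977 = 18.8693 m/s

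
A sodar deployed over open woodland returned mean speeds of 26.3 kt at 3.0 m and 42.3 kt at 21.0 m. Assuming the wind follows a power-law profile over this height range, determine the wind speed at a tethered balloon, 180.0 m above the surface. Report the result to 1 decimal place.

71.5 kt

First find α: α = ln(V₂/V₁)/ln(z₂/z₁) = ln(42.3/26.3)/ln(21.0/3.0) = 0.47522/1.94591 = 0.2442
Extrapolate from 21.0 m to 180.0 m: V₃ = 42.3 × (180.0/21.0)^0.2442 = 42.3 × 1.6899 = 71.4833 kt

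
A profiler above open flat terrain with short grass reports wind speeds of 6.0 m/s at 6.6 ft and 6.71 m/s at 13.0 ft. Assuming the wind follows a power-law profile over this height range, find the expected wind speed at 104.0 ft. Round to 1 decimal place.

First find α: α = ln(V₂/V₁)/ln(z₂/z₁) = ln(6.71/6.0)/ln(13.0/6.6) = 0.11184/0.67788 = 0.1650
Extrapolate from 13.0 ft to 104.0 ft: V₃ = 6.71 × (104.0/13.0)^0.1650 = 6.71 × 1.4093 = 9.4562 m/s

9.5 m/s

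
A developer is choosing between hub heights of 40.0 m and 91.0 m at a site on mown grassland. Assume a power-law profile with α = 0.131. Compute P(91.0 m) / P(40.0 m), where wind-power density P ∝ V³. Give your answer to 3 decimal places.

Speed ratio: V_B/V_A = (z_B/z_A)^α = (91.0/40.0)^0.131 = (2.2750)^0.131 = 1.11369
Power-density ratio: P_B/P_A = (V_B/V_A)³ = (1.11369)³ = 1.38132

1.381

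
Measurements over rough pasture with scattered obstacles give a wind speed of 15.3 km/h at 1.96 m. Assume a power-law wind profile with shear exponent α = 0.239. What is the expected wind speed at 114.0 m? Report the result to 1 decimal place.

40.4 km/h

Power-law profile: V₂ = V₁ · (z₂/z₁)^α
V₂ = 15.3 × (114.0/1.96)^0.239 = 15.3 × (58.1633)^0.239
    = 15.3 × 2.6409 = 40.4057 km/h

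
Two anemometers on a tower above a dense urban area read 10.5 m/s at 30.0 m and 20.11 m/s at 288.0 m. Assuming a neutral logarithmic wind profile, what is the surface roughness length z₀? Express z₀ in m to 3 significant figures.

z₀ ≈ 2.53 m

Log law: V(z) ∝ ln(z/z₀). With r = V₁/V₂ = 10.5/20.11 = 0.52213,
r · ln(z₂/z₀) = ln(z₁/z₀) ⇒ ln z₀ = (ln z₁ − r·ln z₂)/(1 − r)
ln z₀ = (3.40120 − 0.52213×5.66296) / 0.47787 = 0.9300
z₀ = exp(0.9300) = 2.534 m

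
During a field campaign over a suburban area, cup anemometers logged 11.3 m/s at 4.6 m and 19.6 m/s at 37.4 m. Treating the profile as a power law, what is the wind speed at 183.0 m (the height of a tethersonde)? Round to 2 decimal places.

First find α: α = ln(V₂/V₁)/ln(z₂/z₁) = ln(19.6/11.3)/ln(37.4/4.6) = 0.55073/2.09561 = 0.2628
Extrapolate from 37.4 m to 183.0 m: V₃ = 19.6 × (183.0/37.4)^0.2628 = 19.6 × 1.5178 = 29.7493 m/s

29.75 m/s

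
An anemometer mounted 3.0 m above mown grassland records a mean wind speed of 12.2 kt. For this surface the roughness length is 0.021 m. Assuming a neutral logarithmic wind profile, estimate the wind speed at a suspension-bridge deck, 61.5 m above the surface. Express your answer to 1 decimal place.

19.6 kt

Log law: V(z) ∝ ln(z/z₀), so V₂/V₁ = ln(z₂/z₀) / ln(z₁/z₀).
ln(61.5/0.021) = 7.9823, ln(3.0/0.021) = 4.9618
V₂ = 12.2 × 7.9823/4.9618 = 12.2 × 1.6087 = 19.6265 kt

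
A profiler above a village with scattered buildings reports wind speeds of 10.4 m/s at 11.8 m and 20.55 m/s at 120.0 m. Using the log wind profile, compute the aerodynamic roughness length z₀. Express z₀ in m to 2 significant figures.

z₀ ≈ 1.1 m

Log law: V(z) ∝ ln(z/z₀). With r = V₁/V₂ = 10.4/20.55 = 0.50608,
r · ln(z₂/z₀) = ln(z₁/z₀) ⇒ ln z₀ = (ln z₁ − r·ln z₂)/(1 − r)
ln z₀ = (2.46810 − 0.50608×4.78749) / 0.49392 = 0.0916
z₀ = exp(0.0916) = 1.096 m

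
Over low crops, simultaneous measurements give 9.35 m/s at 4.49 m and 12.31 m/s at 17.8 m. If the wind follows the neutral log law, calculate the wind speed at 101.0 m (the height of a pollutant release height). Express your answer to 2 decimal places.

Log law: V ∝ ln(z/z₀). From the pair, with r = V₁/V₂ = 0.75955,
ln z₀ = (ln z₁ − r·ln z₂)/(1 − r) = (1.5019 − 0.75955×2.8792)/0.24045 = -2.8489 → z₀ = 0.05791 m
V₃ = V₁ · ln(z₃/z₀)/ln(z₁/z₀) = 9.35 × 7.4640/4.3507 = 16.0406 m/s

16.04 m/s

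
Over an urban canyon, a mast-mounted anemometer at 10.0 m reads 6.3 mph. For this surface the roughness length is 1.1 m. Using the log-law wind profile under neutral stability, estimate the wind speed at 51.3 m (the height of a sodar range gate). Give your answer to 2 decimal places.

10.97 mph

Log law: V(z) ∝ ln(z/z₀), so V₂/V₁ = ln(z₂/z₀) / ln(z₁/z₀).
ln(51.3/1.1) = 3.8424, ln(10.0/1.1) = 2.2073
V₂ = 6.3 × 3.8424/2.2073 = 6.3 × 1.7408 = 10.9669 mph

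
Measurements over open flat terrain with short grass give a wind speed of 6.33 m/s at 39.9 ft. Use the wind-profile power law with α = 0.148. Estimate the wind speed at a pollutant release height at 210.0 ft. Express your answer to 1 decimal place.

8.1 m/s

Power-law profile: V₂ = V₁ · (z₂/z₁)^α
V₂ = 6.33 × (210.0/39.9)^0.148 = 6.33 × (5.2632)^0.148
    = 6.33 × 1.2786 = 8.0937 m/s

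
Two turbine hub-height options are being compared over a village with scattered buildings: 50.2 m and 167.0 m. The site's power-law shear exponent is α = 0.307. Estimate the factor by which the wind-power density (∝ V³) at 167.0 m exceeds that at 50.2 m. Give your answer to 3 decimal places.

Speed ratio: V_B/V_A = (z_B/z_A)^α = (167.0/50.2)^0.307 = (3.3267)^0.307 = 1.44630
Power-density ratio: P_B/P_A = (V_B/V_A)³ = (1.44630)³ = 3.02534

3.025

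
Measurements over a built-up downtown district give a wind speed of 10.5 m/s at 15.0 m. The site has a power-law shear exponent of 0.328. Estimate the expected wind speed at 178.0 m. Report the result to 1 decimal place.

23.6 m/s

Power-law profile: V₂ = V₁ · (z₂/z₁)^α
V₂ = 10.5 × (178.0/15.0)^0.328 = 10.5 × (11.8667)^0.328
    = 10.5 × 2.2510 = 23.6357 m/s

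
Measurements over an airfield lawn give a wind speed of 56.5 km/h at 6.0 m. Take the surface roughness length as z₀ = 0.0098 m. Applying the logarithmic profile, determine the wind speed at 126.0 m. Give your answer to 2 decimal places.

83.31 km/h

Log law: V(z) ∝ ln(z/z₀), so V₂/V₁ = ln(z₂/z₀) / ln(z₁/z₀).
ln(126.0/0.0098) = 9.4617, ln(6.0/0.0098) = 6.4171
V₂ = 56.5 × 9.4617/6.4171 = 56.5 × 1.4744 = 83.3057 km/h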